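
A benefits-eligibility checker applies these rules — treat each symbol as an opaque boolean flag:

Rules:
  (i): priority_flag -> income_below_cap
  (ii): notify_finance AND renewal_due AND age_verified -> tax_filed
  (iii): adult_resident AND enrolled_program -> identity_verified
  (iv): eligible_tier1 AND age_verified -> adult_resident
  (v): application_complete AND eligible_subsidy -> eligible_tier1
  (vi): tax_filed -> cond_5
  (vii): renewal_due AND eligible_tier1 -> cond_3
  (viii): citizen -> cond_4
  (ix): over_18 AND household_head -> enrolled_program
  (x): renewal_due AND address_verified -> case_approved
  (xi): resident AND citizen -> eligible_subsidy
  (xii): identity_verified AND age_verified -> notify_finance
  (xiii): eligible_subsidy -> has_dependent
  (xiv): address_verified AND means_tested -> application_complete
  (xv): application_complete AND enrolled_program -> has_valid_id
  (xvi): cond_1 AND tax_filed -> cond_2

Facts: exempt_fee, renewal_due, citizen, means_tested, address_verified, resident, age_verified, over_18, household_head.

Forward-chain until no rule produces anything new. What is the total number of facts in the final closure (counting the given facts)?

23

Round 1: (viii) [citizen -> cond_4]; (ix) [over_18 AND household_head -> enrolled_program]; (x) [renewal_due AND address_verified -> case_approved]; (xi) [resident AND citizen -> eligible_subsidy]; (xiv) [address_verified AND means_tested -> application_complete]. Adds cond_4, enrolled_program, case_approved, eligible_subsidy, application_complete.
Round 2: (v) [application_complete AND eligible_subsidy -> eligible_tier1]; (xiii) [eligible_subsidy -> has_dependent]; (xv) [application_complete AND enrolled_program -> has_valid_id]. Adds eligible_tier1, has_dependent, has_valid_id.
Round 3: (iv) [eligible_tier1 AND age_verified -> adult_resident]; (vii) [renewal_due AND eligible_tier1 -> cond_3]. Adds adult_resident, cond_3.
Round 4: (iii) [adult_resident AND enrolled_program -> identity_verified]. Adds identity_verified.
Round 5: (xii) [identity_verified AND age_verified -> notify_finance]. Adds notify_finance.
Round 6: (ii) [notify_finance AND renewal_due AND age_verified -> tax_filed]. Adds tax_filed.
Round 7: (vi) [tax_filed -> cond_5]. Adds cond_5.
Closure: {address_verified, adult_resident, age_verified, application_complete, case_approved, citizen, cond_3, cond_4, cond_5, eligible_subsidy, eligible_tier1, enrolled_program, exempt_fee, has_dependent, has_valid_id, household_head, identity_verified, means_tested, notify_finance, over_18, renewal_due, resident, tax_filed} — 23 facts.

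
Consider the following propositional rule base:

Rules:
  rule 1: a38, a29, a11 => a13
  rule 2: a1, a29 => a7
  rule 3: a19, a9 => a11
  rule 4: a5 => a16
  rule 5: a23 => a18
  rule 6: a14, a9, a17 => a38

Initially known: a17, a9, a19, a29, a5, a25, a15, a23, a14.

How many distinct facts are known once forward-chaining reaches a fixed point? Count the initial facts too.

Round 1: rule 3 [a19, a9 => a11]; rule 4 [a5 => a16]; rule 5 [a23 => a18]; rule 6 [a14, a9, a17 => a38]. New: a11, a16, a18, a38.
Round 2: rule 1 [a38, a29, a11 => a13]. New: a13.
Closure: {a11, a13, a14, a15, a16, a17, a18, a19, a23, a25, a29, a38, a5, a9} — 14 facts.

14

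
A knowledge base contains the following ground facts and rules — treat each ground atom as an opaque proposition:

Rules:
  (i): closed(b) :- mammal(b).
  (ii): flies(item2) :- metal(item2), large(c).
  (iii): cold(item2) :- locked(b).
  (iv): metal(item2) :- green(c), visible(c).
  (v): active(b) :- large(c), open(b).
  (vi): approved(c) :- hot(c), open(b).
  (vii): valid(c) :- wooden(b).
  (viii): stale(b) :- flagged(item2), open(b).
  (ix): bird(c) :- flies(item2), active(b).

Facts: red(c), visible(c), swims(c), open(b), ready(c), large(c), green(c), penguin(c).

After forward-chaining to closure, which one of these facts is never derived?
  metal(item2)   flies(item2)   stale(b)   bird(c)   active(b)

stale(b)

[1] (iv) [metal(item2) :- green(c), visible(c).]; (v) [active(b) :- large(c), open(b).]. ⇒ new: metal(item2), active(b).
[2] (ii) [flies(item2) :- metal(item2), large(c).]. ⇒ new: flies(item2).
[3] (ix) [bird(c) :- flies(item2), active(b).]. ⇒ new: bird(c).
Derived: flies(item2) (round 2), active(b) (round 1), bird(c) (round 3), metal(item2) (round 1). stale(b) never appears in any round.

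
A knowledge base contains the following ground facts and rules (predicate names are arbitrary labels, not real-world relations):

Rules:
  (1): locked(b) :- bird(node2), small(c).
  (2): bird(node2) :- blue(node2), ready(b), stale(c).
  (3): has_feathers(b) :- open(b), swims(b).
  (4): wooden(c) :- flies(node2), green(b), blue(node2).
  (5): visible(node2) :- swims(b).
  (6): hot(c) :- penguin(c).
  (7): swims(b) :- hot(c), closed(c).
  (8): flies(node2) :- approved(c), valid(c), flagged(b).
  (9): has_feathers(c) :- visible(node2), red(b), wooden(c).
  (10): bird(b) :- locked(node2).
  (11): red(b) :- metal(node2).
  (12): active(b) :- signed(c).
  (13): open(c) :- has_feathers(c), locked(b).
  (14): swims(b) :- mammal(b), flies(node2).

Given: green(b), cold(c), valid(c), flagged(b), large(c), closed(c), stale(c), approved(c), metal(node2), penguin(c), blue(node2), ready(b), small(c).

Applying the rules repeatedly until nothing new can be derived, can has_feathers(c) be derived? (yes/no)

Round 1 — (2), (6), (8), (11), derive bird(node2), hot(c), flies(node2), red(b).
Round 2 — (1), (4), (7), derive locked(b), wooden(c), swims(b).
Round 3 — (5), derive visible(node2).
Round 4 — (9), derive has_feathers(c).
Round 5 — (13), derive open(c).
has_feathers(c) appears in round 4, so it is derivable.

yes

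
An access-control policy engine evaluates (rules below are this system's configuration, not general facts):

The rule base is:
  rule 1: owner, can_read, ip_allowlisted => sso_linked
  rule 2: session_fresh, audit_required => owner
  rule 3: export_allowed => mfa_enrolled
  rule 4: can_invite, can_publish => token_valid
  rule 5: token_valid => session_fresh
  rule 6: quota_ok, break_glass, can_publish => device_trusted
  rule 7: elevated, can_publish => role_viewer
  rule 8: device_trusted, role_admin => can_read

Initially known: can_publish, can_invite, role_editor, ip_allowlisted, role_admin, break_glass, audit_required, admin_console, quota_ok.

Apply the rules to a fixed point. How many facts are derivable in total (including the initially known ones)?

15

Round 1 — rule 4, rule 6, derive token_valid, device_trusted.
Round 2 — rule 5, rule 8, derive session_fresh, can_read.
Round 3 — rule 2, derive owner.
Round 4 — rule 1, derive sso_linked.
Closure: {admin_console, audit_required, break_glass, can_invite, can_publish, can_read, device_trusted, ip_allowlisted, owner, quota_ok, role_admin, role_editor, session_fresh, sso_linked, token_valid} — 15 facts.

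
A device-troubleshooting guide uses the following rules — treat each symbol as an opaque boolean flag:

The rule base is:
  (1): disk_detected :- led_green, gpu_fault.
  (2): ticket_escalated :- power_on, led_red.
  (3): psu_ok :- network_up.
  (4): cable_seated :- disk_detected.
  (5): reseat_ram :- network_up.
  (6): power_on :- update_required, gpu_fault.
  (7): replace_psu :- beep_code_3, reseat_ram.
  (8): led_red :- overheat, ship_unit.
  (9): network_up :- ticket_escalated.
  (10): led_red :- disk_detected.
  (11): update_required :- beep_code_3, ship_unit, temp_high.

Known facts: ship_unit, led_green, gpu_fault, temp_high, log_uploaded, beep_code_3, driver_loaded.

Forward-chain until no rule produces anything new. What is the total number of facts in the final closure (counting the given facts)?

17

Round 1: (1) [disk_detected :- led_green, gpu_fault.]; (11) [update_required :- beep_code_3, ship_unit, temp_high.]. New: disk_detected, update_required.
Round 2: (4) [cable_seated :- disk_detected.]; (6) [power_on :- update_required, gpu_fault.]; (10) [led_red :- disk_detected.]. New: cable_seated, power_on, led_red.
Round 3: (2) [ticket_escalated :- power_on, led_red.]. New: ticket_escalated.
Round 4: (9) [network_up :- ticket_escalated.]. New: network_up.
Round 5: (3) [psu_ok :- network_up.]; (5) [reseat_ram :- network_up.]. New: psu_ok, reseat_ram.
Round 6: (7) [replace_psu :- beep_code_3, reseat_ram.]. New: replace_psu.
Closure: {beep_code_3, cable_seated, disk_detected, driver_loaded, gpu_fault, led_green, led_red, log_uploaded, network_up, power_on, psu_ok, replace_psu, reseat_ram, ship_unit, temp_high, ticket_escalated, update_required} — 17 facts.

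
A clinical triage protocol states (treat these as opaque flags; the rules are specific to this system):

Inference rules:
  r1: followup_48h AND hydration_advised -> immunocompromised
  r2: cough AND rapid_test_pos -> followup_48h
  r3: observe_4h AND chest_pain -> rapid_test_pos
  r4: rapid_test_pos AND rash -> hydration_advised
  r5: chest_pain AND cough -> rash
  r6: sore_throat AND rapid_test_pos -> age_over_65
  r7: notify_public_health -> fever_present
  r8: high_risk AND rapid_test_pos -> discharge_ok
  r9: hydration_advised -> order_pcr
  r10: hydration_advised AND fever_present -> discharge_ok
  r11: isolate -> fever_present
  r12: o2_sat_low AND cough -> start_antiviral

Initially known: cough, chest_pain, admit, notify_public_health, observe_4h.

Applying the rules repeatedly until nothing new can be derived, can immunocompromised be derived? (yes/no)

yes

Round 1: r3 [observe_4h AND chest_pain -> rapid_test_pos]; r5 [chest_pain AND cough -> rash]; r7 [notify_public_health -> fever_present]. Adds rapid_test_pos, rash, fever_present.
Round 2: r2 [cough AND rapid_test_pos -> followup_48h]; r4 [rapid_test_pos AND rash -> hydration_advised]. Adds followup_48h, hydration_advised.
Round 3: r1 [followup_48h AND hydration_advised -> immunocompromised]; r9 [hydration_advised -> order_pcr]; r10 [hydration_advised AND fever_present -> discharge_ok]. Adds immunocompromised, order_pcr, discharge_ok.
immunocompromised appears in round 3, so it is derivable.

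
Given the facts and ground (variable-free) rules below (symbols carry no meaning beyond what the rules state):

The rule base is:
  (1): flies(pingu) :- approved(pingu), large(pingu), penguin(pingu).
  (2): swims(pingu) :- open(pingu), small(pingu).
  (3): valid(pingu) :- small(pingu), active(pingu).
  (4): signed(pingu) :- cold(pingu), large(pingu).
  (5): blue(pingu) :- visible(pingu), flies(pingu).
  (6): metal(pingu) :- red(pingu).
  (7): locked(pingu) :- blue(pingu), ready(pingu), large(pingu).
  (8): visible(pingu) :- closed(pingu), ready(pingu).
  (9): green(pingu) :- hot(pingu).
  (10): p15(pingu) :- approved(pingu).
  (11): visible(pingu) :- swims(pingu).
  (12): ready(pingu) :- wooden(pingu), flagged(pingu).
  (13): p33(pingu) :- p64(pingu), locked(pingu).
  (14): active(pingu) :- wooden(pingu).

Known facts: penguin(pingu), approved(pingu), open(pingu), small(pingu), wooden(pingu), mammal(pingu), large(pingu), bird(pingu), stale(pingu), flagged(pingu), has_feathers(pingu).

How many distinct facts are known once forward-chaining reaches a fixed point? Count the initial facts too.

Round 1: (1) [flies(pingu) :- approved(pingu), large(pingu), penguin(pingu).]; (2) [swims(pingu) :- open(pingu), small(pingu).]; (10) [p15(pingu) :- approved(pingu).]; (12) [ready(pingu) :- wooden(pingu), flagged(pingu).]; (14) [active(pingu) :- wooden(pingu).]. Adds flies(pingu), swims(pingu), p15(pingu), ready(pingu), active(pingu).
Round 2: (3) [valid(pingu) :- small(pingu), active(pingu).]; (11) [visible(pingu) :- swims(pingu).]. Adds valid(pingu), visible(pingu).
Round 3: (5) [blue(pingu) :- visible(pingu), flies(pingu).]. Adds blue(pingu).
Round 4: (7) [locked(pingu) :- blue(pingu), ready(pingu), large(pingu).]. Adds locked(pingu).
Closure: {active(pingu), approved(pingu), bird(pingu), blue(pingu), flagged(pingu), flies(pingu), has_feathers(pingu), large(pingu), locked(pingu), mammal(pingu), open(pingu), p15(pingu), penguin(pingu), ready(pingu), small(pingu), stale(pingu), swims(pingu), valid(pingu), visible(pingu), wooden(pingu)} — 20 facts.

20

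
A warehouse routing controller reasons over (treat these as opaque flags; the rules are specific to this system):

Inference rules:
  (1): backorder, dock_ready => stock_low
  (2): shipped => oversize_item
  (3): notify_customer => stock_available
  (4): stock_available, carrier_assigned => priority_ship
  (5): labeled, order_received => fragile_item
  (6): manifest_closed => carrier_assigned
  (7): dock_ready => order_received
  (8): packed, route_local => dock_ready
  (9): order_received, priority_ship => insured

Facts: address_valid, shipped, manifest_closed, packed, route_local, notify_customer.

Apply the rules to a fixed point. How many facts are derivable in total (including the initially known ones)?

Round 1: (2) [shipped => oversize_item]; (3) [notify_customer => stock_available]; (6) [manifest_closed => carrier_assigned]; (8) [packed, route_local => dock_ready]. New: oversize_item, stock_available, carrier_assigned, dock_ready.
Round 2: (4) [stock_available, carrier_assigned => priority_ship]; (7) [dock_ready => order_received]. New: priority_ship, order_received.
Round 3: (9) [order_received, priority_ship => insured]. New: insured.
Closure: {address_valid, carrier_assigned, dock_ready, insured, manifest_closed, notify_customer, order_received, oversize_item, packed, priority_ship, route_local, shipped, stock_available} — 13 facts.

13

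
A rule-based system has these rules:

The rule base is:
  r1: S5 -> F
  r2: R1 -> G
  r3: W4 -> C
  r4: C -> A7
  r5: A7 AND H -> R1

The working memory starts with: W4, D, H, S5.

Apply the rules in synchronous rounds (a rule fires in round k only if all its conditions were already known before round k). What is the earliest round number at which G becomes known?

Round 1 — r1, r3, derive F, C.
Round 2 — r4, derive A7.
Round 3 — r5, derive R1.
Round 4 — r2, derive G.
G first appears in round 4.

4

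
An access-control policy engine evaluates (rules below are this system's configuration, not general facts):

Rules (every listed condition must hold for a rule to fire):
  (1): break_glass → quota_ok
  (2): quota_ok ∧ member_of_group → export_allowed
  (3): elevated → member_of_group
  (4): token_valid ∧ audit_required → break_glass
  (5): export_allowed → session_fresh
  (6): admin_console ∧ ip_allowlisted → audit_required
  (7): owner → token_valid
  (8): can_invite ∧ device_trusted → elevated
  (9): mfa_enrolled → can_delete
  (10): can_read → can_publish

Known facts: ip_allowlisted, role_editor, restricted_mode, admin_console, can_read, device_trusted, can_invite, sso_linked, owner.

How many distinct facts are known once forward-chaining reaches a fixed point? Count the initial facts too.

18

Round 1: (6) [admin_console ∧ ip_allowlisted → audit_required]; (7) [owner → token_valid]; (8) [can_invite ∧ device_trusted → elevated]; (10) [can_read → can_publish]. New: audit_required, token_valid, elevated, can_publish.
Round 2: (3) [elevated → member_of_group]; (4) [token_valid ∧ audit_required → break_glass]. New: member_of_group, break_glass.
Round 3: (1) [break_glass → quota_ok]. New: quota_ok.
Round 4: (2) [quota_ok ∧ member_of_group → export_allowed]. New: export_allowed.
Round 5: (5) [export_allowed → session_fresh]. New: session_fresh.
Closure: {admin_console, audit_required, break_glass, can_invite, can_publish, can_read, device_trusted, elevated, export_allowed, ip_allowlisted, member_of_group, owner, quota_ok, restricted_mode, role_editor, session_fresh, sso_linked, token_valid} — 18 facts.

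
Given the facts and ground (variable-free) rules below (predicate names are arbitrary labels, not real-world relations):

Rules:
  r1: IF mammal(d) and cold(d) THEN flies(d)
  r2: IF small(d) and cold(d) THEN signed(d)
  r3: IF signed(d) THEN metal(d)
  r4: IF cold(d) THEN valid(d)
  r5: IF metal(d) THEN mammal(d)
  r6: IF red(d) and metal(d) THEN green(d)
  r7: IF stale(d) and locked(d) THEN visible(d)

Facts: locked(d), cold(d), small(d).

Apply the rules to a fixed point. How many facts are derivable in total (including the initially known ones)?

Round 1: r2 [IF small(d) and cold(d) THEN signed(d)]; r4 [IF cold(d) THEN valid(d)]. New: signed(d), valid(d).
Round 2: r3 [IF signed(d) THEN metal(d)]. New: metal(d).
Round 3: r5 [IF metal(d) THEN mammal(d)]. New: mammal(d).
Round 4: r1 [IF mammal(d) and cold(d) THEN flies(d)]. New: flies(d).
Closure: {cold(d), flies(d), locked(d), mammal(d), metal(d), signed(d), small(d), valid(d)} — 8 facts.

8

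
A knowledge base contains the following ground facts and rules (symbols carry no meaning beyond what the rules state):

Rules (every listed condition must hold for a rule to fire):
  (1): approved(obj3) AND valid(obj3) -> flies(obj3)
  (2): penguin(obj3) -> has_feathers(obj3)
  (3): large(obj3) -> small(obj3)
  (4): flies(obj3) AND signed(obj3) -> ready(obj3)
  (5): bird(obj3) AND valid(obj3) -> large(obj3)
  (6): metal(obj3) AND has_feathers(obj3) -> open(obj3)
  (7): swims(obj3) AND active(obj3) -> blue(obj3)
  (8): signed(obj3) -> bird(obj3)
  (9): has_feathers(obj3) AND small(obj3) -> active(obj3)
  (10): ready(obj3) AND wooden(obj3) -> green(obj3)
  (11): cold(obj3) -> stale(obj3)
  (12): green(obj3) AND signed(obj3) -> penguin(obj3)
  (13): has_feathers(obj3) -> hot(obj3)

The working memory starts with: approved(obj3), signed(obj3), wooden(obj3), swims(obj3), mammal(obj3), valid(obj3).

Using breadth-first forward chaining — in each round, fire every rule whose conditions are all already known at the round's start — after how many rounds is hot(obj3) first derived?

6

Round 1: (1) [approved(obj3) AND valid(obj3) -> flies(obj3)]; (8) [signed(obj3) -> bird(obj3)]. Adds flies(obj3), bird(obj3).
Round 2: (4) [flies(obj3) AND signed(obj3) -> ready(obj3)]; (5) [bird(obj3) AND valid(obj3) -> large(obj3)]. Adds ready(obj3), large(obj3).
Round 3: (3) [large(obj3) -> small(obj3)]; (10) [ready(obj3) AND wooden(obj3) -> green(obj3)]. Adds small(obj3), green(obj3).
Round 4: (12) [green(obj3) AND signed(obj3) -> penguin(obj3)]. Adds penguin(obj3).
Round 5: (2) [penguin(obj3) -> has_feathers(obj3)]. Adds has_feathers(obj3).
Round 6: (9) [has_feathers(obj3) AND small(obj3) -> active(obj3)]; (13) [has_feathers(obj3) -> hot(obj3)]. Adds active(obj3), hot(obj3).
hot(obj3) first appears in round 6.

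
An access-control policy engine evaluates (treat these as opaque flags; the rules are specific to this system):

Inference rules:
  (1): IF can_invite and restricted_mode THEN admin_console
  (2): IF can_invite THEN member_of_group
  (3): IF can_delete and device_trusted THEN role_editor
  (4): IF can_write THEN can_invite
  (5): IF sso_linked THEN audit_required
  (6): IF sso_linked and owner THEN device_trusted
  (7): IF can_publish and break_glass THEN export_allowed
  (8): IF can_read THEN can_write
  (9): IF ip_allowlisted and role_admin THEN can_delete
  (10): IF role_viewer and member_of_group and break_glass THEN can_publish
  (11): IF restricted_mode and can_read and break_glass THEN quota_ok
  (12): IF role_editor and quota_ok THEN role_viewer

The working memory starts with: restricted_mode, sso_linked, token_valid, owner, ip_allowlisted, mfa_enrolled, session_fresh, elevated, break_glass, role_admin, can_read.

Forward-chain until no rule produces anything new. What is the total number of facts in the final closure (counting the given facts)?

[1] (5) [IF sso_linked THEN audit_required]; (6) [IF sso_linked and owner THEN device_trusted]; (8) [IF can_read THEN can_write]; (9) [IF ip_allowlisted and role_admin THEN can_delete]; (11) [IF restricted_mode and can_read and break_glass THEN quota_ok]. ⇒ new: audit_required, device_trusted, can_write, can_delete, quota_ok.
[2] (3) [IF can_delete and device_trusted THEN role_editor]; (4) [IF can_write THEN can_invite]. ⇒ new: role_editor, can_invite.
[3] (1) [IF can_invite and restricted_mode THEN admin_console]; (2) [IF can_invite THEN member_of_group]; (12) [IF role_editor and quota_ok THEN role_viewer]. ⇒ new: admin_console, member_of_group, role_viewer.
[4] (10) [IF role_viewer and member_of_group and break_glass THEN can_publish]. ⇒ new: can_publish.
[5] (7) [IF can_publish and break_glass THEN export_allowed]. ⇒ new: export_allowed.
Closure: {admin_console, audit_required, break_glass, can_delete, can_invite, can_publish, can_read, can_write, device_trusted, elevated, export_allowed, ip_allowlisted, member_of_group, mfa_enrolled, owner, quota_ok, restricted_mode, role_admin, role_editor, role_viewer, session_fresh, sso_linked, token_valid} — 23 facts.

23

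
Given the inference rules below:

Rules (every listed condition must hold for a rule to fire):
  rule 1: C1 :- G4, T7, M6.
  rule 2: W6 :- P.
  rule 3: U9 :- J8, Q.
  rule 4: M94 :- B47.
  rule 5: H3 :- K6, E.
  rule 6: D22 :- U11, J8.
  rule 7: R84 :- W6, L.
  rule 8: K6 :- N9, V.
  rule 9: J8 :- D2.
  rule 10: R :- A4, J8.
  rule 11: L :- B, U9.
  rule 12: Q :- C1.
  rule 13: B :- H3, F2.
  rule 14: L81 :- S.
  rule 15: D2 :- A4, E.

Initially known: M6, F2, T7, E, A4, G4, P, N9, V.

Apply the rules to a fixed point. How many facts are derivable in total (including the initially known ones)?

21

Round 1: rule 1 [C1 :- G4, T7, M6.]; rule 2 [W6 :- P.]; rule 8 [K6 :- N9, V.]; rule 15 [D2 :- A4, E.]. New: C1, W6, K6, D2.
Round 2: rule 5 [H3 :- K6, E.]; rule 9 [J8 :- D2.]; rule 12 [Q :- C1.]. New: H3, J8, Q.
Round 3: rule 3 [U9 :- J8, Q.]; rule 10 [R :- A4, J8.]; rule 13 [B :- H3, F2.]. New: U9, R, B.
Round 4: rule 11 [L :- B, U9.]. New: L.
Round 5: rule 7 [R84 :- W6, L.]. New: R84.
Closure: {A4, B, C1, D2, E, F2, G4, H3, J8, K6, L, M6, N9, P, Q, R, R84, T7, U9, V, W6} — 21 facts.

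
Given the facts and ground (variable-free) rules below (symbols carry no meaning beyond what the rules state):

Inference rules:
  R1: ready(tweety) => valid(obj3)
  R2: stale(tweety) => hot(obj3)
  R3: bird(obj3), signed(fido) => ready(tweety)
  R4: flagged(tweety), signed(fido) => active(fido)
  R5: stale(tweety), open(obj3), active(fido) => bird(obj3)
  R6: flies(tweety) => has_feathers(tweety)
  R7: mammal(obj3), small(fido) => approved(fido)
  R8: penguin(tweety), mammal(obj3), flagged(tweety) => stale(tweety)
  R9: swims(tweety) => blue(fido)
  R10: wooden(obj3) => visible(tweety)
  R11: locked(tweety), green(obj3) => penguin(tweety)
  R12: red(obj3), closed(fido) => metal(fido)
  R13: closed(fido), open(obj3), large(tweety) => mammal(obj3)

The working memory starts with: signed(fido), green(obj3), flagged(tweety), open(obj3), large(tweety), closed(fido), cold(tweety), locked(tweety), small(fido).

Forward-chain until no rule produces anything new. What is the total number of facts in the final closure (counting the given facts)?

[1] R4 [flagged(tweety), signed(fido) => active(fido)]; R11 [locked(tweety), green(obj3) => penguin(tweety)]; R13 [closed(fido), open(obj3), large(tweety) => mammal(obj3)]. ⇒ new: active(fido), penguin(tweety), mammal(obj3).
[2] R7 [mammal(obj3), small(fido) => approved(fido)]; R8 [penguin(tweety), mammal(obj3), flagged(tweety) => stale(tweety)]. ⇒ new: approved(fido), stale(tweety).
[3] R2 [stale(tweety) => hot(obj3)]; R5 [stale(tweety), open(obj3), active(fido) => bird(obj3)]. ⇒ new: hot(obj3), bird(obj3).
[4] R3 [bird(obj3), signed(fido) => ready(tweety)]. ⇒ new: ready(tweety).
[5] R1 [ready(tweety) => valid(obj3)]. ⇒ new: valid(obj3).
Closure: {active(fido), approved(fido), bird(obj3), closed(fido), cold(tweety), flagged(tweety), green(obj3), hot(obj3), large(tweety), locked(tweety), mammal(obj3), open(obj3), penguin(tweety), ready(tweety), signed(fido), small(fido), stale(tweety), valid(obj3)} — 18 facts.

18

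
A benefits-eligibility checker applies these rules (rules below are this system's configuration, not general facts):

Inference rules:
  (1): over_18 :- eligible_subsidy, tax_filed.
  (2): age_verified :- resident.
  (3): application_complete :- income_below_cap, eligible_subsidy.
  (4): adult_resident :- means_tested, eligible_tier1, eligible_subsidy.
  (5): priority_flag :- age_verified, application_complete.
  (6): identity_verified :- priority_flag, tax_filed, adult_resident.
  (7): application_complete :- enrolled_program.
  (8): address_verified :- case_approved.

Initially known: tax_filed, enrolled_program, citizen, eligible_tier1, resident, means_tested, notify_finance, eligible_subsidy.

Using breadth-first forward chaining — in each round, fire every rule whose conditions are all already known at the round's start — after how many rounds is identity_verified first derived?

3

Round 1: (1) [over_18 :- eligible_subsidy, tax_filed.]; (2) [age_verified :- resident.]; (4) [adult_resident :- means_tested, eligible_tier1, eligible_subsidy.]; (7) [application_complete :- enrolled_program.]. New: over_18, age_verified, adult_resident, application_complete.
Round 2: (5) [priority_flag :- age_verified, application_complete.]. New: priority_flag.
Round 3: (6) [identity_verified :- priority_flag, tax_filed, adult_resident.]. New: identity_verified.
identity_verified first appears in round 3.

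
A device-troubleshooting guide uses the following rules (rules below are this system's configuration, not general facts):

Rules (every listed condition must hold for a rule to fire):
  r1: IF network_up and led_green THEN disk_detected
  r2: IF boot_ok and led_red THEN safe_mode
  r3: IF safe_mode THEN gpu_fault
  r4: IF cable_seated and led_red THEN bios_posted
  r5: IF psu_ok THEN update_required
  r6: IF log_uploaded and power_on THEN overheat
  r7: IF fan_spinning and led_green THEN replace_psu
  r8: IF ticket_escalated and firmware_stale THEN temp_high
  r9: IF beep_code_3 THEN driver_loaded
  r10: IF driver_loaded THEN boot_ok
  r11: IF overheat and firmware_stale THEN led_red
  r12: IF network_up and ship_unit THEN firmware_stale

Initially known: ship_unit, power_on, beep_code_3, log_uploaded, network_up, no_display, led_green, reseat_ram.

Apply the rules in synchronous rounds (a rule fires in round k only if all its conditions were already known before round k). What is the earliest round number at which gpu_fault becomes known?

4

Round 1 — r1, r6, r9, r12, derive disk_detected, overheat, driver_loaded, firmware_stale.
Round 2 — r10, r11, derive boot_ok, led_red.
Round 3 — r2, derive safe_mode.
Round 4 — r3, derive gpu_fault.
gpu_fault first appears in round 4.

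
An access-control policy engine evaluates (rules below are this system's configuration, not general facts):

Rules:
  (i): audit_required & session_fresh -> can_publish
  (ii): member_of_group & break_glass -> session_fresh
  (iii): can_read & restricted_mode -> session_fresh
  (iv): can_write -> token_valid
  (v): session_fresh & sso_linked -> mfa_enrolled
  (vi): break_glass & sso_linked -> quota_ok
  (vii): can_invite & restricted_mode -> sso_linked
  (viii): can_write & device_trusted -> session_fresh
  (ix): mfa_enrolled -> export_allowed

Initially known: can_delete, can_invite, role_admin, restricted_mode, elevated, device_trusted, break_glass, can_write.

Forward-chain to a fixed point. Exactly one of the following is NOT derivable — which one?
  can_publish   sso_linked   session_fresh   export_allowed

can_publish

Round 1: (iv) [can_write -> token_valid]; (vii) [can_invite & restricted_mode -> sso_linked]; (viii) [can_write & device_trusted -> session_fresh]. Adds token_valid, sso_linked, session_fresh.
Round 2: (v) [session_fresh & sso_linked -> mfa_enrolled]; (vi) [break_glass & sso_linked -> quota_ok]. Adds mfa_enrolled, quota_ok.
Round 3: (ix) [mfa_enrolled -> export_allowed]. Adds export_allowed.
Derived: session_fresh (round 1), export_allowed (round 3), sso_linked (round 1). can_publish never appears in any round.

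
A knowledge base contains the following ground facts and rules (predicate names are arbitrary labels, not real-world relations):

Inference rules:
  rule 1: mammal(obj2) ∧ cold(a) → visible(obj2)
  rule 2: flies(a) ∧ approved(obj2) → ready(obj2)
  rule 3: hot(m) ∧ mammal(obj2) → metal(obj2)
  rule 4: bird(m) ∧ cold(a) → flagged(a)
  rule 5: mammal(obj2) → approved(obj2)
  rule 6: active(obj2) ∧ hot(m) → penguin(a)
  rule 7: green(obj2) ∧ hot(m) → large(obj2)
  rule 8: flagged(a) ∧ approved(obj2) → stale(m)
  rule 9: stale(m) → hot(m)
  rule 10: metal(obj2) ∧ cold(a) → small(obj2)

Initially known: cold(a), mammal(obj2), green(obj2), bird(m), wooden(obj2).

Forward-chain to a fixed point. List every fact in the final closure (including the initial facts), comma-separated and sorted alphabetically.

approved(obj2), bird(m), cold(a), flagged(a), green(obj2), hot(m), large(obj2), mammal(obj2), metal(obj2), small(obj2), stale(m), visible(obj2), wooden(obj2)

Round 1: rule 1 [mammal(obj2) ∧ cold(a) → visible(obj2)]; rule 4 [bird(m) ∧ cold(a) → flagged(a)]; rule 5 [mammal(obj2) → approved(obj2)]. Adds visible(obj2), flagged(a), approved(obj2).
Round 2: rule 8 [flagged(a) ∧ approved(obj2) → stale(m)]. Adds stale(m).
Round 3: rule 9 [stale(m) → hot(m)]. Adds hot(m).
Round 4: rule 3 [hot(m) ∧ mammal(obj2) → metal(obj2)]; rule 7 [green(obj2) ∧ hot(m) → large(obj2)]. Adds metal(obj2), large(obj2).
Round 5: rule 10 [metal(obj2) ∧ cold(a) → small(obj2)]. Adds small(obj2).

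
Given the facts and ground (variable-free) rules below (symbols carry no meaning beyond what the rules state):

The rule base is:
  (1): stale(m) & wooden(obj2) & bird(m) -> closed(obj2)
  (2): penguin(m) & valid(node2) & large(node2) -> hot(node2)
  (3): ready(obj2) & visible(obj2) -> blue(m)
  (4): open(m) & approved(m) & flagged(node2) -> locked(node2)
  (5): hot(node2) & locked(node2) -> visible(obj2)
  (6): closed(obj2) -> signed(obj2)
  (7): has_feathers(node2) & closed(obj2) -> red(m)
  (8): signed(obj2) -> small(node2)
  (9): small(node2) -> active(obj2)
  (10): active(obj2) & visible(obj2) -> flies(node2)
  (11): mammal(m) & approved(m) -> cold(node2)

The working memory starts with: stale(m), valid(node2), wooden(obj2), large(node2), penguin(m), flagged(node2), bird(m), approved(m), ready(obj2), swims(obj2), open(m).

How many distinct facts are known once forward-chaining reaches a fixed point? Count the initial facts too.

Round 1: (1) [stale(m) & wooden(obj2) & bird(m) -> closed(obj2)]; (2) [penguin(m) & valid(node2) & large(node2) -> hot(node2)]; (4) [open(m) & approved(m) & flagged(node2) -> locked(node2)]. Adds closed(obj2), hot(node2), locked(node2).
Round 2: (5) [hot(node2) & locked(node2) -> visible(obj2)]; (6) [closed(obj2) -> signed(obj2)]. Adds visible(obj2), signed(obj2).
Round 3: (3) [ready(obj2) & visible(obj2) -> blue(m)]; (8) [signed(obj2) -> small(node2)]. Adds blue(m), small(node2).
Round 4: (9) [small(node2) -> active(obj2)]. Adds active(obj2).
Round 5: (10) [active(obj2) & visible(obj2) -> flies(node2)]. Adds flies(node2).
Closure: {active(obj2), approved(m), bird(m), blue(m), closed(obj2), flagged(node2), flies(node2), hot(node2), large(node2), locked(node2), open(m), penguin(m), ready(obj2), signed(obj2), small(node2), stale(m), swims(obj2), valid(node2), visible(obj2), wooden(obj2)} — 20 facts.

20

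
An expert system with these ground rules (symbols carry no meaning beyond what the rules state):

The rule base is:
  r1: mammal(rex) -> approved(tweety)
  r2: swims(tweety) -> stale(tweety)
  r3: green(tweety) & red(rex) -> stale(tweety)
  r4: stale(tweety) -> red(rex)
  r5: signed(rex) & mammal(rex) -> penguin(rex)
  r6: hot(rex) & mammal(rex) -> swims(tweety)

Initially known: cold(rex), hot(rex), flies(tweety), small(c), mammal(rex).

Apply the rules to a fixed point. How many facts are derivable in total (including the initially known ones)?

[1] r1 [mammal(rex) -> approved(tweety)]; r6 [hot(rex) & mammal(rex) -> swims(tweety)]. ⇒ new: approved(tweety), swims(tweety).
[2] r2 [swims(tweety) -> stale(tweety)]. ⇒ new: stale(tweety).
[3] r4 [stale(tweety) -> red(rex)]. ⇒ new: red(rex).
Closure: {approved(tweety), cold(rex), flies(tweety), hot(rex), mammal(rex), red(rex), small(c), stale(tweety), swims(tweety)} — 9 facts.

9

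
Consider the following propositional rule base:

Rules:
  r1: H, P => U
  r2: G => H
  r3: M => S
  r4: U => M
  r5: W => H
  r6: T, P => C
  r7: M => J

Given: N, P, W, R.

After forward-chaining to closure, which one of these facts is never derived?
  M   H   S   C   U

C

Round 1: r5 [W => H]. Adds H.
Round 2: r1 [H, P => U]. Adds U.
Round 3: r4 [U => M]. Adds M.
Round 4: r3 [M => S]; r7 [M => J]. Adds S, J.
Derived: H (round 1), U (round 2), M (round 3), S (round 4). C never appears in any round.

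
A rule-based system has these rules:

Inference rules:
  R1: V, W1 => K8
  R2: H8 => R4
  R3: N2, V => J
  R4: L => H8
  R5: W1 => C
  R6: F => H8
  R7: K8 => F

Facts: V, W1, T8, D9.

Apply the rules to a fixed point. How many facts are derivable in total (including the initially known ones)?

9

Round 1: R1 [V, W1 => K8]; R5 [W1 => C]. Adds K8, C.
Round 2: R7 [K8 => F]. Adds F.
Round 3: R6 [F => H8]. Adds H8.
Round 4: R2 [H8 => R4]. Adds R4.
Closure: {C, D9, F, H8, K8, R4, T8, V, W1} — 9 facts.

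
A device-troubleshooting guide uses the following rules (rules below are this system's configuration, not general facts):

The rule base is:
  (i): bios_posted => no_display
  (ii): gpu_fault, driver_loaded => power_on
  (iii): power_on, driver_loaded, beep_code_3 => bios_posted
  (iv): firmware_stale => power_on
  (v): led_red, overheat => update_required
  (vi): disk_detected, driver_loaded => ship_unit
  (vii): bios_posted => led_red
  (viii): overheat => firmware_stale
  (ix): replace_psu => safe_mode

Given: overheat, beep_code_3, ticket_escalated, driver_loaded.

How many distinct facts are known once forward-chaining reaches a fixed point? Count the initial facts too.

Round 1: (viii) [overheat => firmware_stale]. New: firmware_stale.
Round 2: (iv) [firmware_stale => power_on]. New: power_on.
Round 3: (iii) [power_on, driver_loaded, beep_code_3 => bios_posted]. New: bios_posted.
Round 4: (i) [bios_posted => no_display]; (vii) [bios_posted => led_red]. New: no_display, led_red.
Round 5: (v) [led_red, overheat => update_required]. New: update_required.
Closure: {beep_code_3, bios_posted, driver_loaded, firmware_stale, led_red, no_display, overheat, power_on, ticket_escalated, update_required} — 10 facts.

10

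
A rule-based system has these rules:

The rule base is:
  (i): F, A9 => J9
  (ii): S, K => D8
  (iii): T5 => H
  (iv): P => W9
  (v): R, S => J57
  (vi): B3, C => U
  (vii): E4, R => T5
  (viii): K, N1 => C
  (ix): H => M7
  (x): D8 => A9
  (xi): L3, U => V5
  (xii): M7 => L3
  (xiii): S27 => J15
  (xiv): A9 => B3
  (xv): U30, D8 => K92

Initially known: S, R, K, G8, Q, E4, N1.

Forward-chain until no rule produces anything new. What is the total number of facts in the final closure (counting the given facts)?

18

Round 1: (ii) [S, K => D8]; (v) [R, S => J57]; (vii) [E4, R => T5]; (viii) [K, N1 => C]. Adds D8, J57, T5, C.
Round 2: (iii) [T5 => H]; (x) [D8 => A9]. Adds H, A9.
Round 3: (ix) [H => M7]; (xiv) [A9 => B3]. Adds M7, B3.
Round 4: (vi) [B3, C => U]; (xii) [M7 => L3]. Adds U, L3.
Round 5: (xi) [L3, U => V5]. Adds V5.
Closure: {A9, B3, C, D8, E4, G8, H, J57, K, L3, M7, N1, Q, R, S, T5, U, V5} — 18 facts.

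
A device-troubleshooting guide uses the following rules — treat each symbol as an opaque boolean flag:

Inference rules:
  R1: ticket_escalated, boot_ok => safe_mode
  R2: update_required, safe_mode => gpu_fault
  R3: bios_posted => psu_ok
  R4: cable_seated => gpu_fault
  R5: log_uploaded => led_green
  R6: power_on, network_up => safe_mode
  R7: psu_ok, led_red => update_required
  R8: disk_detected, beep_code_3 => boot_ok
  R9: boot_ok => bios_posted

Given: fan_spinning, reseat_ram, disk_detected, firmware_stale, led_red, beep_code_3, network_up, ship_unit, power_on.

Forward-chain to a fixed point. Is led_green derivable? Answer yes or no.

no

Round 1: R6 [power_on, network_up => safe_mode]; R8 [disk_detected, beep_code_3 => boot_ok]. New: safe_mode, boot_ok.
Round 2: R9 [boot_ok => bios_posted]. New: bios_posted.
Round 3: R3 [bios_posted => psu_ok]. New: psu_ok.
Round 4: R7 [psu_ok, led_red => update_required]. New: update_required.
Round 5: R2 [update_required, safe_mode => gpu_fault]. New: gpu_fault.
Fixed point reached. led_green is concluded only by R5; R5 needs log_uploaded (never derived).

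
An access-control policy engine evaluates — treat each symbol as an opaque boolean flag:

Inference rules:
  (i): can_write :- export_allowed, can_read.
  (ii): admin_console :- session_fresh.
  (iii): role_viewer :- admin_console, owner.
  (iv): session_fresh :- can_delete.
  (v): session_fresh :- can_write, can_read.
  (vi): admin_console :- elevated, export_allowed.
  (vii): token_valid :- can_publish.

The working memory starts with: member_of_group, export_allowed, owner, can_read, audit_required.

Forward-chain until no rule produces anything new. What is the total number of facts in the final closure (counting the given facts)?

9

[1] (i) [can_write :- export_allowed, can_read.]. ⇒ new: can_write.
[2] (v) [session_fresh :- can_write, can_read.]. ⇒ new: session_fresh.
[3] (ii) [admin_console :- session_fresh.]. ⇒ new: admin_console.
[4] (iii) [role_viewer :- admin_console, owner.]. ⇒ new: role_viewer.
Closure: {admin_console, audit_required, can_read, can_write, export_allowed, member_of_group, owner, role_viewer, session_fresh} — 9 facts.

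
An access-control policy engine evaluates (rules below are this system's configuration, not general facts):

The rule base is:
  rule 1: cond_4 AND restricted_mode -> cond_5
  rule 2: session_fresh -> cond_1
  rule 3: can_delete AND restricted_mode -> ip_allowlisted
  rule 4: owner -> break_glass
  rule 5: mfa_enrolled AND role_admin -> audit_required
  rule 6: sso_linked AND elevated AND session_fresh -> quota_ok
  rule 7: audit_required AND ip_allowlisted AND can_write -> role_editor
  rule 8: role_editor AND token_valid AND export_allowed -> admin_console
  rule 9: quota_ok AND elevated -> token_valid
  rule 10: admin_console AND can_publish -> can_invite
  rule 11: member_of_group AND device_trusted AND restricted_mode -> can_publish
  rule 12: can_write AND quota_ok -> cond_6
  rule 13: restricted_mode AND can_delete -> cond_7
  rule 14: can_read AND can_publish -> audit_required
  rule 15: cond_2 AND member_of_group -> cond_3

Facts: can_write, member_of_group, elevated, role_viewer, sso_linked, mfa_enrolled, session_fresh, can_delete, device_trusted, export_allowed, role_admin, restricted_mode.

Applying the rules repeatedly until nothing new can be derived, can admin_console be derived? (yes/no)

yes

Round 1: rule 2 [session_fresh -> cond_1]; rule 3 [can_delete AND restricted_mode -> ip_allowlisted]; rule 5 [mfa_enrolled AND role_admin -> audit_required]; rule 6 [sso_linked AND elevated AND session_fresh -> quota_ok]; rule 11 [member_of_group AND device_trusted AND restricted_mode -> can_publish]; rule 13 [restricted_mode AND can_delete -> cond_7]. New: cond_1, ip_allowlisted, audit_required, quota_ok, can_publish, cond_7.
Round 2: rule 7 [audit_required AND ip_allowlisted AND can_write -> role_editor]; rule 9 [quota_ok AND elevated -> token_valid]; rule 12 [can_write AND quota_ok -> cond_6]. New: role_editor, token_valid, cond_6.
Round 3: rule 8 [role_editor AND token_valid AND export_allowed -> admin_console]. New: admin_console.
Round 4: rule 10 [admin_console AND can_publish -> can_invite]. New: can_invite.
admin_console appears in round 3, so it is derivable.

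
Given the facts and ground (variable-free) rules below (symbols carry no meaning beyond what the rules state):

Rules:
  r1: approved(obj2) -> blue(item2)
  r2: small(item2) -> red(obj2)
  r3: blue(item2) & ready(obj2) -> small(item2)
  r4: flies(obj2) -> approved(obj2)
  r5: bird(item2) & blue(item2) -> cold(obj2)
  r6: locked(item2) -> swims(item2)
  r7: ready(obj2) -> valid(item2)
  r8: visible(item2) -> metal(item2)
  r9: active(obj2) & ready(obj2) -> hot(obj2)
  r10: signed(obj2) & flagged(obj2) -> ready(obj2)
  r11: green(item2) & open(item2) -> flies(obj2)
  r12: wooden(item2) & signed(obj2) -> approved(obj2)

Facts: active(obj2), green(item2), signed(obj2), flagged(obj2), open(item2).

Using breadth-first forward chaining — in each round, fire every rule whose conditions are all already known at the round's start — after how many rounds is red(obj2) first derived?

5

Round 1: r10 [signed(obj2) & flagged(obj2) -> ready(obj2)]; r11 [green(item2) & open(item2) -> flies(obj2)]. Adds ready(obj2), flies(obj2).
Round 2: r4 [flies(obj2) -> approved(obj2)]; r7 [ready(obj2) -> valid(item2)]; r9 [active(obj2) & ready(obj2) -> hot(obj2)]. Adds approved(obj2), valid(item2), hot(obj2).
Round 3: r1 [approved(obj2) -> blue(item2)]. Adds blue(item2).
Round 4: r3 [blue(item2) & ready(obj2) -> small(item2)]. Adds small(item2).
Round 5: r2 [small(item2) -> red(obj2)]. Adds red(obj2).
red(obj2) first appears in round 5.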